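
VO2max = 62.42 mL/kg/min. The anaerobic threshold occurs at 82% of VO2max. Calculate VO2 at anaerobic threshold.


AT fraction = 82 / 100 = 0.82
AT VO2 = 62.42 * 0.82
= 51.18 mL/kg/min

51.18 mL/kg/min


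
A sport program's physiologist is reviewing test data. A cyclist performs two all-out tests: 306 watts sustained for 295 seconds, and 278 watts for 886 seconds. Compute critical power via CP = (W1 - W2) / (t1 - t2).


W1 = P1 * t1 = 306 * 295 = 90270 J
W2 = P2 * t2 = 278 * 886 = 246308 J
CP = (90270 - 246308) / (295 - 886)
= 264.02 W

264.02 W


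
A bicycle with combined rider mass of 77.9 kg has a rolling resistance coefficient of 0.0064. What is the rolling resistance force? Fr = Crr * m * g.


Fr = 0.0064 * 77.9 * 9.81
= 0.49856 * 9.81
= 4.891 N

4.891 N


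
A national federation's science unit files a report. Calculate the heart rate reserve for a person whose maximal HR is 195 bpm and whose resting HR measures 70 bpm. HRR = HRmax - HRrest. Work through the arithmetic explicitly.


HRmax = 195 bpm
HRrest = 70 bpm
HRR = 195 - 70 = 125 bpm

125 bpm


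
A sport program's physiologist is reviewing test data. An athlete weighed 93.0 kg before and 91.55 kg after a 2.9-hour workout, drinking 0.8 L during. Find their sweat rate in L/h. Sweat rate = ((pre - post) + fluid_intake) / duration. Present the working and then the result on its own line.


Body mass change = 1.45 kg
Total sweat loss = 1.45 + 0.8 = 2.25 L
Rate = 2.25 / 2.9 = 0.776 L/h

0.776 L/h


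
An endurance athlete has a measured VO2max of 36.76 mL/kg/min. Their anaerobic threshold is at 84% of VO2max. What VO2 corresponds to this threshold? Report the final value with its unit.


Anaerobic threshold VO2 = VO2max * 84%
= 36.76 * 0.84
= 30.88 mL/kg/min

30.88 mL/kg/min


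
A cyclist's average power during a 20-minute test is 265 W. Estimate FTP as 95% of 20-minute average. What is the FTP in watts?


FTP = 20-min power * 0.95
= 265 * 0.95
= 251.75 W

251.75 W


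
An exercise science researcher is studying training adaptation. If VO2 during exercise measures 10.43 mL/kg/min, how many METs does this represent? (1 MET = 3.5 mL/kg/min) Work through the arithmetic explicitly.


METs = VO2 / 3.5 = 10.43 / 3.5 = 2.98

2.98 METs


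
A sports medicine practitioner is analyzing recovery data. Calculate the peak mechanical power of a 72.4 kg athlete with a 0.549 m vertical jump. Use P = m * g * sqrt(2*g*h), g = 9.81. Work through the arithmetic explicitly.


First, sqrt(2gh) = sqrt(2 * 9.81 * 0.549)
= sqrt(10.77138) = 3.281978 m/s
Power = 72.4 * 9.81 * 3.281978 = 2331.01 W

2331.01 W


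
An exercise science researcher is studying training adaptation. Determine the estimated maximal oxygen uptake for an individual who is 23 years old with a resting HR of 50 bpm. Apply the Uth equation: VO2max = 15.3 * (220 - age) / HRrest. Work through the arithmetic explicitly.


HRmax = 220 - 23 = 197
VO2max = 15.3 * (197 / 50)
= 15.3 * 3.94
= 60.28 mL/kg/min

60.28 mL/kg/min


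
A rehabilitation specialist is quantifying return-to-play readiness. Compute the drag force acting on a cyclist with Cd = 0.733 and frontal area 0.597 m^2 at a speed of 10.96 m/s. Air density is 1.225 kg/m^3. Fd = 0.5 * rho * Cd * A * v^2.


Step 1: v^2 = 120.1216
Step 2: Fd = 0.5 * 1.225 * 0.733 * 0.597 * 120.1216
= 32.196 N

32.196 N


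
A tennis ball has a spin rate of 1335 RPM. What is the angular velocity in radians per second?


Convert RPM to rad/s: multiply by 2*pi and divide by 60
omega = 1335 * 2 * pi / 60
= 139.801 rad/s

139.801 rad/s


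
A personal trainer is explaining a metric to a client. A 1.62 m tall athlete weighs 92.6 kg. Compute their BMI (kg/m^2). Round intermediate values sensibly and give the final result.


height^2 = 2.6244 m^2
BMI = 92.6 / 2.6244 = 35.28 kg/m^2

35.28 kg/m^2


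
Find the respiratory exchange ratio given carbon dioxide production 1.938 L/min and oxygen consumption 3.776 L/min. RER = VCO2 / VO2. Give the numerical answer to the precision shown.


VCO2 = 1.938 L/min
VO2 = 3.776 L/min
RER = 1.938 / 3.776 = 0.5132

0.5132


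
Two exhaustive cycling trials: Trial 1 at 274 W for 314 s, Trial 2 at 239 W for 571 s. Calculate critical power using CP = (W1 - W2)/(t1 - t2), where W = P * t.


W1 = 274 * 314 = 86036 J
W2 = 239 * 571 = 136469 J
CP = (86036 - 136469) / (314 - 571)
= -50433 / -257
= 196.24 W

196.24 W


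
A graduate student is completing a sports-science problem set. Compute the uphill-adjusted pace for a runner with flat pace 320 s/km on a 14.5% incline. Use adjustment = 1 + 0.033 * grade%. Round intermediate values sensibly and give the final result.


Adjustment factor = 1 + 0.033 * 14.5 = 1.4785
Grade-adjusted pace = 320 * 1.4785 = 473.12 s/km

473.12 s/km


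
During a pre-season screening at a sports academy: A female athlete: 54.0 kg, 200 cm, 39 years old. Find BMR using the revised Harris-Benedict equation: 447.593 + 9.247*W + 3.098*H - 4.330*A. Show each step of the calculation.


Intercept = 447.593
Weight contribution = 9.247 * 54.0 = 499.338
Height contribution = 3.098 * 200 = 619.6
Age contribution = 4.33 * 39 = 168.87
BMR = 447.593 + 499.338 + 619.6 - 168.87
= 1397.66 kcal/day

1397.66 kcal/day


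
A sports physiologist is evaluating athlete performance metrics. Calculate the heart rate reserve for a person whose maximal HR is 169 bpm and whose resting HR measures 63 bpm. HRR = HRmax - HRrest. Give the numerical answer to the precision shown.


HRmax = 169 bpm
HRrest = 63 bpm
HRR = 169 - 63 = 106 bpm

106 bpm


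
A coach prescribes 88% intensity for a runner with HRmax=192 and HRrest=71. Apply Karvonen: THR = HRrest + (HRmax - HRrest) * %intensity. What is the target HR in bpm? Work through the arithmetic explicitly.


Heart rate reserve = 192 - 71 = 121
Intensity fraction = 88 / 100 = 0.88
THR = 71 + 121 * 0.88 = 177.48 bpm

177.48 bpm


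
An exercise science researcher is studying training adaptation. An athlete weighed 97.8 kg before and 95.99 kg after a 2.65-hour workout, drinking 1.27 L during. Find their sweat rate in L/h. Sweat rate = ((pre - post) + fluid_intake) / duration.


Body mass change = 1.81 kg
Total sweat loss = 1.81 + 1.27 = 3.08 L
Rate = 3.08 / 2.65 = 1.162 L/h

1.162 L/h


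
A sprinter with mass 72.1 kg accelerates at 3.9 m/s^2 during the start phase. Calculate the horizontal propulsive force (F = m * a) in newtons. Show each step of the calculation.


F = m * a
= 72.1 * 3.9
= 281.19 N

281.19 N


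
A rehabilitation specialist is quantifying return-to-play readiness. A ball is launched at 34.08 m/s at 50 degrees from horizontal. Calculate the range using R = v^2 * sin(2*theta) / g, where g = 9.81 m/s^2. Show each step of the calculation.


sin(2 * 50) = sin(100) = 0.984808
v^2 = 34.08^2 = 1161.4464
R = 1161.4464 * 0.984808 / 9.81
= 116.595 m

116.595 m


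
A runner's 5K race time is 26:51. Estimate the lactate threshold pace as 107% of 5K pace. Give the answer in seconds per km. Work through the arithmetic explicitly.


Total race time = 26*60 + 51 = 1611 seconds
5K pace = 1611 / 5 = 322.2 sec/km
LT pace = 322.2 * 1.07 = 344.75 sec/km

344.75 s/km


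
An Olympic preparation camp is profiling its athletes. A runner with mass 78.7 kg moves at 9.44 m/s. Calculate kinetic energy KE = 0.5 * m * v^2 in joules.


v^2 = 9.44^2 = 89.1136
KE = 0.5 * 78.7 * 89.1136
= 3506.62 J

3506.62 J


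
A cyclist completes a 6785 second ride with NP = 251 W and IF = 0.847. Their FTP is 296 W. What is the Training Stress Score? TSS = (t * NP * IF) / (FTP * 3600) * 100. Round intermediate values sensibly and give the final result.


t * NP * IF = 6785 * 251 * 0.847 = 1442470.645
FTP * 3600 = 1065600
TSS = (1442470.645 / 1065600) * 100 = 135.37

135.37 TSS


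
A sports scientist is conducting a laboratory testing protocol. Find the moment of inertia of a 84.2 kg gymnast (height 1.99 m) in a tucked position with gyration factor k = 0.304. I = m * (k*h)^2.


Radius of gyration = 0.304 * 1.99 = 0.60496 m
I = 84.2 * 0.60496^2
= 84.2 * 0.365977
= 30.815 kg*m^2

30.815 kg*m^2


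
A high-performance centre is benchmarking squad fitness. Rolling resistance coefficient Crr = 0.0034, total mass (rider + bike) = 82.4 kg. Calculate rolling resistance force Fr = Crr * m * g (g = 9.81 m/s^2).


Fr = Crr * m * g
= 0.0034 * 82.4 * 9.81
= 2.748 N

2.748 N


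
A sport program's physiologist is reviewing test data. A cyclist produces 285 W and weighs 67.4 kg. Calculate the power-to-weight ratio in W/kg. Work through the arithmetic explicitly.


P/W = power / mass
= 285 / 67.4
= 4.228 W/kg

4.228 W/kg


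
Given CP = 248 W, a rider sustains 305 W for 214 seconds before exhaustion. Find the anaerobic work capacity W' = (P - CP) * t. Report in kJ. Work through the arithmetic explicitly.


Excess power = 305 - 248 = 57 W
Work above CP = 57 * 214 = 12198 J
W' = 12.198 kJ

12.198 kJ


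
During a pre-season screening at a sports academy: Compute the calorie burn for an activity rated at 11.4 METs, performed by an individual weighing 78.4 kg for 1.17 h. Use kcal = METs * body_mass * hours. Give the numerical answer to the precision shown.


Product of METs and mass = 11.4 * 78.4 = 893.76
Total kcal = 893.76 * 1.17 = 1045.7 kcal

1045.7 kcal


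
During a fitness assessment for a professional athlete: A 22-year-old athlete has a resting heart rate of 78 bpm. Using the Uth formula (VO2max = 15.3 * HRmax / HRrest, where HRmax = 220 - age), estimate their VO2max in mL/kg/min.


HRmax = 220 - 22 = 198 bpm
Ratio = HRmax / HRrest = 198 / 78 = 2.5385
VO2max = 15.3 * 2.5385 = 38.84 mL/kg/min

38.84 mL/kg/min


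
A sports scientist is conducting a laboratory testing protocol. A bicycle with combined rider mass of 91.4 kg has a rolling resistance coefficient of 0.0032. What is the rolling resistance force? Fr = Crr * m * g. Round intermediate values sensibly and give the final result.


Fr = 0.0032 * 91.4 * 9.81
= 0.29248 * 9.81
= 2.869 N

2.869 N


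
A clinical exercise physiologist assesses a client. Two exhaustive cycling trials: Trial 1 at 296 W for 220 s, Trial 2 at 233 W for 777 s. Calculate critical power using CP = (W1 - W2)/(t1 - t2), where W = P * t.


W1 = 296 * 220 = 65120 J
W2 = 233 * 777 = 181041 J
CP = (65120 - 181041) / (220 - 777)
= -115921 / -557
= 208.12 W

208.12 W


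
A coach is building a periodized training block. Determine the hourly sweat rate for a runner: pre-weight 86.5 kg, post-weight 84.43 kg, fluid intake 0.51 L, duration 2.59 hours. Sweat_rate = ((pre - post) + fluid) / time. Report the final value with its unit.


Mass lost = 86.5 - 84.43 = 2.07 kg
Add fluid consumed: 2.07 + 0.51 = 2.58 L total sweat
Sweat rate = 2.58 / 2.59 = 0.996 L/h

0.996 L/h


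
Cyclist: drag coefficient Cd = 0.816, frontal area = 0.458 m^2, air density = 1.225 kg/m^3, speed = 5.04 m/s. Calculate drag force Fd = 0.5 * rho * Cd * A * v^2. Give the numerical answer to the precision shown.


v^2 = 5.04^2 = 25.4016
Fd = 0.5 * 1.225 * 0.816 * 0.458 * 25.4016
= 5.815 N

5.815 N


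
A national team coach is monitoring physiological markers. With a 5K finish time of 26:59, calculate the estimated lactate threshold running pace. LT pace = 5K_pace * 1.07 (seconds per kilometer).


Race duration = 1619 s for 5 km
Average pace = 1619 / 5 = 323.8 s/km
LT pace = 323.8 * 1.07
= 346.47 s/km

346.47 s/km


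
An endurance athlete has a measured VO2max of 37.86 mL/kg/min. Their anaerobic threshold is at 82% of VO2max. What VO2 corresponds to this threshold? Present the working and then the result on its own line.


Anaerobic threshold VO2 = VO2max * 82%
= 37.86 * 0.82
= 31.05 mL/kg/min

31.05 mL/kg/min


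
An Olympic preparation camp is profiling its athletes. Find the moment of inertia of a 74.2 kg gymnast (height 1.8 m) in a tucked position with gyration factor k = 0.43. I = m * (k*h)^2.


Radius of gyration = 0.43 * 1.8 = 0.774 m
I = 74.2 * 0.774^2
= 74.2 * 0.599076
= 44.451 kg*m^2

44.451 kg*m^2


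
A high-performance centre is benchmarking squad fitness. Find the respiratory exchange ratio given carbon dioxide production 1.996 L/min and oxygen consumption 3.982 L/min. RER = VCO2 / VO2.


VCO2 = 1.996 L/min
VO2 = 3.982 L/min
RER = 1.996 / 3.982 = 0.5013

0.5013


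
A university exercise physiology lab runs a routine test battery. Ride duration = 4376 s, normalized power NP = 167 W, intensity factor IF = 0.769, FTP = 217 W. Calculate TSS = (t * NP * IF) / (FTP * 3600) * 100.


Numerator = 4376 * 167 * 0.769 = 561979.048
Denominator = 217 * 3600 = 781200
TSS = 561979.048 / 781200 * 100
= 71.94

71.94 TSS


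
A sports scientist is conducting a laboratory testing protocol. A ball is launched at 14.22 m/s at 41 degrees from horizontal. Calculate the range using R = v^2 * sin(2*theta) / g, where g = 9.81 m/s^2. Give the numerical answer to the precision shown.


sin(2 * 41) = sin(82) = 0.990268
v^2 = 14.22^2 = 202.2084
R = 202.2084 * 0.990268 / 9.81
= 20.412 m

20.412 m


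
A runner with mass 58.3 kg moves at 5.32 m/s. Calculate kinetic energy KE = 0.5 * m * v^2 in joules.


v^2 = 5.32^2 = 28.3024
KE = 0.5 * 58.3 * 28.3024
= 825.01 J

825.01 J


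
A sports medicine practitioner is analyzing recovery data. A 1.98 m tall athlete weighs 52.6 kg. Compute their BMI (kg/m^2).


height^2 = 3.9204 m^2
BMI = 52.6 / 3.9204 = 13.42 kg/m^2

13.42 kg/m^2


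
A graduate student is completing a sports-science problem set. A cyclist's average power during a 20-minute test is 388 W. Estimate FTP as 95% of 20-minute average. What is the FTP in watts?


FTP = 20-min power * 0.95
= 388 * 0.95
= 368.6 W

368.6 W


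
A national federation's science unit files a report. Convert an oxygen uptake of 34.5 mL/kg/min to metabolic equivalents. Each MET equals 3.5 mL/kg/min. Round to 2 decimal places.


One MET = 3.5 mL/kg/min
Number of METs = 34.5 / 3.5
= 9.86 METs

9.86 METs


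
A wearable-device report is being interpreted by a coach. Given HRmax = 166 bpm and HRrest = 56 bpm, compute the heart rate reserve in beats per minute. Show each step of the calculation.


Heart rate reserve = maximum HR minus resting HR
HRR = 166 - 56 = 110 bpm

110 bpm


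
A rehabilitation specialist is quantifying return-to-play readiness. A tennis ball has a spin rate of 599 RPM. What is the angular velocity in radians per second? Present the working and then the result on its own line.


Convert RPM to rad/s: multiply by 2*pi and divide by 60
omega = 599 * 2 * pi / 60
= 62.727 rad/s

62.727 rad/s


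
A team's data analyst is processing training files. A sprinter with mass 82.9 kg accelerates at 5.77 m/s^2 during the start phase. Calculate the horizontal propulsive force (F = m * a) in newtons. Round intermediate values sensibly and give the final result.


F = m * a
= 82.9 * 5.77
= 478.33 N

478.33 N


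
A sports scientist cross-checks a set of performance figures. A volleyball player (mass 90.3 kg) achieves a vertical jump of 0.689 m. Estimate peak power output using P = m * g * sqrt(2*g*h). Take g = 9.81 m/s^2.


2 * g * h = 2 * 9.81 * 0.689 = 13.51818
sqrt(13.51818) = 3.676708 m/s
P = 90.3 * 9.81 * 3.676708 = 3256.99 W

3256.99 W


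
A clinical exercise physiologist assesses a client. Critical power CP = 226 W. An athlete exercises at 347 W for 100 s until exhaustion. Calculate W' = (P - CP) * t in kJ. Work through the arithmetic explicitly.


P - CP = 347 - 226 = 121 W
W' = 121 * 100 = 12100 J
= 12100 / 1000 = 12.1 kJ

12.1 kJ


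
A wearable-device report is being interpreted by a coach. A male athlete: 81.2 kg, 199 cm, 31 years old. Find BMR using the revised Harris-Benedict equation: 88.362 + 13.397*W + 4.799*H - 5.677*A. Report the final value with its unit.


Intercept = 88.362
Weight contribution = 13.397 * 81.2 = 1087.8364
Height contribution = 4.799 * 199 = 955.001
Age contribution = 5.677 * 31 = 175.987
BMR = 88.362 + 1087.8364 + 955.001 - 175.987
= 1955.21 kcal/day

1955.21 kcal/day


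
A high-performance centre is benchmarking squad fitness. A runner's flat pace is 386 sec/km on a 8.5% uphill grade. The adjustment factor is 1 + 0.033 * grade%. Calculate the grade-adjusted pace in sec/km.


Factor = 1 + 0.033 * 8.5 = 1.2805
Adjusted pace = 386 * 1.2805
= 494.27 sec/km

494.27 s/km


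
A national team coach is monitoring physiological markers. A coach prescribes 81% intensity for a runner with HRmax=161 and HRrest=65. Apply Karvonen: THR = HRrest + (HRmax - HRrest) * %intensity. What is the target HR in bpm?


Heart rate reserve = 161 - 65 = 96
Intensity fraction = 81 / 100 = 0.81
THR = 65 + 96 * 0.81 = 142.76 bpm

142.76 bpm


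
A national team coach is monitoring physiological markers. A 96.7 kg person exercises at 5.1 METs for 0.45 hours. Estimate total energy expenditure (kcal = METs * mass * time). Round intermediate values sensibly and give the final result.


Energy = METs * mass(kg) * time(h)
= 5.1 * 96.7 * 0.45
= 221.93 kcal

221.93 kcal


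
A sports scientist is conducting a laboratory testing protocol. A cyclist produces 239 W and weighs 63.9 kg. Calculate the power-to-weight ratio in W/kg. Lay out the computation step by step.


P/W = power / mass
= 239 / 63.9
= 3.74 W/kg

3.74 W/kg


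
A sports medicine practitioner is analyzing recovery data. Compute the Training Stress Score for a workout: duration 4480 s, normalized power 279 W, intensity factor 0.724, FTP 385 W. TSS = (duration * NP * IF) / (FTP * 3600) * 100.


Product = 4480 * 279 * 0.724 = 904942.08
Base = 385 * 3600 = 1386000
TSS = 904942.08 / 1386000 * 100 = 65.29

65.29 TSS


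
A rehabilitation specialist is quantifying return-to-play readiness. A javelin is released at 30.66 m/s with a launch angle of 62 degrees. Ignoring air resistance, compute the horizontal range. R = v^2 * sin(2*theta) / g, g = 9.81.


Launch speed squared = 940.0356
sin(2 * 62 deg) = 0.829038
Range = 940.0356 * 0.829038 / 9.81
= 79.442 m

79.442 m


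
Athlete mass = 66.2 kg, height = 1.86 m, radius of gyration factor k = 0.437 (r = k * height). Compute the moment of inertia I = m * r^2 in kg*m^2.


r = k * height = 0.437 * 1.86 = 0.81282 m
r^2 = 0.81282^2 = 0.660676
I = 66.2 * 0.660676 = 43.737 kg*m^2

43.737 kg*m^2


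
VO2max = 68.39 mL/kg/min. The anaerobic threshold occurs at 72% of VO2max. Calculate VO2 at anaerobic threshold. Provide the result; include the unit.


AT fraction = 72 / 100 = 0.72
AT VO2 = 68.39 * 0.72
= 49.24 mL/kg/min

49.24 mL/kg/min


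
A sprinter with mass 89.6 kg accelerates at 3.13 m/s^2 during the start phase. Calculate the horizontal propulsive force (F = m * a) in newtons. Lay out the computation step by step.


F = m * a
= 89.6 * 3.13
= 280.45 N

280.45 N


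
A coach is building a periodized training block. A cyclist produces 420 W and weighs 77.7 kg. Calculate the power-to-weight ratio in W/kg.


P/W = power / mass
= 420 / 77.7
= 5.405 W/kg

5.405 W/kg


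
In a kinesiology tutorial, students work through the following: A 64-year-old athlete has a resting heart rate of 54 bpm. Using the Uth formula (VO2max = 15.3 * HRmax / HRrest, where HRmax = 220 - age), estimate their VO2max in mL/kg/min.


HRmax = 220 - 64 = 156 bpm
Ratio = HRmax / HRrest = 156 / 54 = 2.8889
VO2max = 15.3 * 2.8889 = 44.2 mL/kg/min

44.2 mL/kg/min


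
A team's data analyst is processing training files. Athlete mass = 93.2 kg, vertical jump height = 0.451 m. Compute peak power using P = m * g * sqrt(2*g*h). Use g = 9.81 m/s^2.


sqrt(2 * 9.81 * 0.451) = sqrt(8.84862) = 2.974663 m/s
P = 93.2 * 9.81 * 2.974663
= 2719.71 W

2719.71 W


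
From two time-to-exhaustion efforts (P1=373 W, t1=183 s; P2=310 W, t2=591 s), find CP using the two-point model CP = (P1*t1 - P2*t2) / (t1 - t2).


Work in trial 1 = 68259 J
Work in trial 2 = 183210 J
Delta work = -114951 J
Delta time = -408 s
CP = -114951 / -408 = 281.74 W

281.74 W


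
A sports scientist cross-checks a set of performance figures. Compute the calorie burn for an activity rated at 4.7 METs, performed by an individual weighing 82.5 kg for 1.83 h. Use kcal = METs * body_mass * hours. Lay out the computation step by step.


Product of METs and mass = 4.7 * 82.5 = 387.75
Total kcal = 387.75 * 1.83 = 709.58 kcal

709.58 kcal


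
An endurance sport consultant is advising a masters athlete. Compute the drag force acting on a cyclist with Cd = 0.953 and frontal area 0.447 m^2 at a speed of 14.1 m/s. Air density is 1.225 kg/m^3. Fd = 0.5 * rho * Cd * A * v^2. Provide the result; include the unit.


Step 1: v^2 = 198.81
Step 2: Fd = 0.5 * 1.225 * 0.953 * 0.447 * 198.81
= 51.873 N

51.873 N


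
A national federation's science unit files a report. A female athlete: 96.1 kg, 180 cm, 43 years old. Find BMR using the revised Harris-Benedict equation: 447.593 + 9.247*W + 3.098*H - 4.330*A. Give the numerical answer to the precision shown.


Intercept = 447.593
Weight contribution = 9.247 * 96.1 = 888.6367
Height contribution = 3.098 * 180 = 557.64
Age contribution = 4.33 * 43 = 186.19
BMR = 447.593 + 888.6367 + 557.64 - 186.19
= 1707.68 kcal/day

1707.68 kcal/day


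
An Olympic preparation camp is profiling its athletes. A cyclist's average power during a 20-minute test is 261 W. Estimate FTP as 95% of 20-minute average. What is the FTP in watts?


FTP = 20-min power * 0.95
= 261 * 0.95
= 247.95 W

247.95 W


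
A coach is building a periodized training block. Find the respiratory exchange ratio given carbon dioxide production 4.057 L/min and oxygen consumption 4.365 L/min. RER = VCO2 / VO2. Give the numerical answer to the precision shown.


VCO2 = 4.057 L/min
VO2 = 4.365 L/min
RER = 4.057 / 4.365 = 0.9294

0.9294


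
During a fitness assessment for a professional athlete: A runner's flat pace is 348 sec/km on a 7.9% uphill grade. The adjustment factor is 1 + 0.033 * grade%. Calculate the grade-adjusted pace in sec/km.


Factor = 1 + 0.033 * 7.9 = 1.2607
Adjusted pace = 348 * 1.2607
= 438.72 sec/km

438.72 s/km


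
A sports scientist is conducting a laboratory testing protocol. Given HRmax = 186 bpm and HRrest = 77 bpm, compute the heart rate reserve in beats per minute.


Heart rate reserve = maximum HR minus resting HR
HRR = 186 - 77 = 109 bpm

109 bpm


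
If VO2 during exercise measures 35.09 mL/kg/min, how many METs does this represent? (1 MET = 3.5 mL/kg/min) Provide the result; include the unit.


METs = VO2 / 3.5 = 35.09 / 3.5 = 10.03

10.03 METs


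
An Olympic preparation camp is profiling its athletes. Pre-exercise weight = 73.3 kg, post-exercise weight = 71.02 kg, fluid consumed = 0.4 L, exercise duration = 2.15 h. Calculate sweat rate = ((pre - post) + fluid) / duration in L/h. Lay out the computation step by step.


Weight loss = 73.3 - 71.02 = 2.28 kg (approx L)
Total sweat = 2.28 + 0.4 = 2.68 L
Sweat rate = 2.68 / 2.15 = 1.247 L/h

1.247 L/h


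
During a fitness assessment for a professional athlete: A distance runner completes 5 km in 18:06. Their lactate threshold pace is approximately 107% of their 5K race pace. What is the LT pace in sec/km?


Convert to seconds: 18 min 6 s = 1086 s
Pace per km = 1086 / 5 = 217.2 s/km
LT pace = 217.2 * 1.07 = 232.4 s/km

232.4 s/km


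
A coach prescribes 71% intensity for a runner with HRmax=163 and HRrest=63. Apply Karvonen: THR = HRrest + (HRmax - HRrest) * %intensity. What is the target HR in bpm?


Heart rate reserve = 163 - 63 = 100
Intensity fraction = 71 / 100 = 0.71
THR = 63 + 100 * 0.71 = 134.0 bpm

134.0 bpm


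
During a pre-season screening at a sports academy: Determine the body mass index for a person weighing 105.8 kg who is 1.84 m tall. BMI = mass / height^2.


BMI = mass / height^2
= 105.8 / 1.84^2
= 105.8 / 3.3856
= 31.25 kg/m^2

31.25 kg/m^2


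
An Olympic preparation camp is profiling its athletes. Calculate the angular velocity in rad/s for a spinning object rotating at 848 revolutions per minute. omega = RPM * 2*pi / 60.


omega = RPM * 2*pi / 60
= 848 * 6.28318531 / 60
= 88.802 rad/s

88.802 rad/s


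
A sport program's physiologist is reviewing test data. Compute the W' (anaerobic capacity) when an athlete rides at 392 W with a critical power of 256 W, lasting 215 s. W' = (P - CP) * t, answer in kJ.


Above-CP power = 136 W
Duration = 215 s
W' = 136 * 215 = 29240 J
Convert: 29240 / 1000 = 29.24 kJ

29.24 kJ


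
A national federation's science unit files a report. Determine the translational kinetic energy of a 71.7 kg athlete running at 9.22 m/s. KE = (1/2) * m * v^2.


KE = 0.5 * m * v^2
= 0.5 * 71.7 * 9.22^2
= 0.5 * 71.7 * 85.0084
= 3047.55 J

3047.55 J


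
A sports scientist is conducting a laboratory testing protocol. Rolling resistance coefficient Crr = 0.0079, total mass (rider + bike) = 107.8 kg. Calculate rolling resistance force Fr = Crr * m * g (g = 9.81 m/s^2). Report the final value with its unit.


Fr = Crr * m * g
= 0.0079 * 107.8 * 9.81
= 8.354 N

8.354 N


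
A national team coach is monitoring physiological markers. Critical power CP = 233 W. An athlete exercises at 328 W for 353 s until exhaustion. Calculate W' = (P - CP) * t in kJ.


P - CP = 328 - 233 = 95 W
W' = 95 * 353 = 33535 J
= 33535 / 1000 = 33.535 kJ

33.535 kJ


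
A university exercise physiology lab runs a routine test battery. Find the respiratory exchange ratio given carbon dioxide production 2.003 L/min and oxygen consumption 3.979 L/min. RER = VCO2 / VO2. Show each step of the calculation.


VCO2 = 2.003 L/min
VO2 = 3.979 L/min
RER = 2.003 / 3.979 = 0.5034

0.5034


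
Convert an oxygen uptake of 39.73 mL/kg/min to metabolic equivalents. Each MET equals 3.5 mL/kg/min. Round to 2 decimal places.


One MET = 3.5 mL/kg/min
Number of METs = 39.73 / 3.5
= 11.35 METs

11.35 METs


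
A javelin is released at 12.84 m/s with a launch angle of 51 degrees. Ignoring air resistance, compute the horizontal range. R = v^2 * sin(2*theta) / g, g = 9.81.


Launch speed squared = 164.8656
sin(2 * 51 deg) = 0.978148
Range = 164.8656 * 0.978148 / 9.81
= 16.439 m

16.439 m


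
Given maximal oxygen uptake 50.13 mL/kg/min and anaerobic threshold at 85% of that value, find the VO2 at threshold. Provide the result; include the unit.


Percentage as decimal = 0.85
VO2 at AT = 50.13 * 0.85 = 42.61 mL/kg/min

42.61 mL/kg/min


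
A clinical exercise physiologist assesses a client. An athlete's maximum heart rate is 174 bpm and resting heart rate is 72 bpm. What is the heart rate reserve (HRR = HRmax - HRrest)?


HRR = HRmax - HRrest
= 174 - 72
= 102 bpm

102 bpm


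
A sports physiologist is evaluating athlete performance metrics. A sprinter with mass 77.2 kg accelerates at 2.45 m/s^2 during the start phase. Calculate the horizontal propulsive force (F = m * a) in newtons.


F = m * a
= 77.2 * 2.45
= 189.14 N

189.14 N


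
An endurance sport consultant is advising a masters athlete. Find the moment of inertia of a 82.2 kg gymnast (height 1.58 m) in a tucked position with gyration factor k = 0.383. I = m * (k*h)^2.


Radius of gyration = 0.383 * 1.58 = 0.60514 m
I = 82.2 * 0.60514^2
= 82.2 * 0.366194
= 30.101 kg*m^2

30.101 kg*m^2


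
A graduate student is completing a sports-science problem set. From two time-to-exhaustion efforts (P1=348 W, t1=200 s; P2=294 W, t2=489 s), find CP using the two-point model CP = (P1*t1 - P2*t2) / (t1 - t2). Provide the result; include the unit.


Work in trial 1 = 69600 J
Work in trial 2 = 143766 J
Delta work = -74166 J
Delta time = -289 s
CP = -74166 / -289 = 256.63 W

256.63 W


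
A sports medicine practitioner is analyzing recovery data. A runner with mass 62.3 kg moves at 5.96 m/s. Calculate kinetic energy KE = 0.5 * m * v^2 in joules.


v^2 = 5.96^2 = 35.5216
KE = 0.5 * 62.3 * 35.5216
= 1106.5 J

1106.5 J


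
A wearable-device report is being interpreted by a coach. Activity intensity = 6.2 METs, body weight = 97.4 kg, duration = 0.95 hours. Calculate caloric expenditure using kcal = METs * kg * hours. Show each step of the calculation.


kcal = 6.2 * 97.4 * 0.95
= 603.88 * 0.95
= 573.69 kcal

573.69 kcal


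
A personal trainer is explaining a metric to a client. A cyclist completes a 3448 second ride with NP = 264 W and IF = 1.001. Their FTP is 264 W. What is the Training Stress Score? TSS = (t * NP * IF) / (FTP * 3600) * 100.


t * NP * IF = 3448 * 264 * 1.001 = 911182.272
FTP * 3600 = 950400
TSS = (911182.272 / 950400) * 100 = 95.87

95.87 TSS


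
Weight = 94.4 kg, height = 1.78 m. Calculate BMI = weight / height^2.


height^2 = 1.78^2 = 3.1684
BMI = 94.4 / 3.1684 = 29.79 kg/m^2

29.79 kg/m^2


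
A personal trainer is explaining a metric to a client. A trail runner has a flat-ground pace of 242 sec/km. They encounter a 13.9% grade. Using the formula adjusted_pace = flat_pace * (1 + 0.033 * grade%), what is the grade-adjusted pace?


Grade factor = 1 + 0.033 * 13.9 = 1.4587
Adjusted = 242 * 1.4587 = 353.01 sec/km

353.01 s/km


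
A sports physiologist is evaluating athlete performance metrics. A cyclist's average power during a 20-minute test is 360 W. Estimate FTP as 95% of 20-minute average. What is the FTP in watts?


FTP = 20-min power * 0.95
= 360 * 0.95
= 342.0 W

342.0 W


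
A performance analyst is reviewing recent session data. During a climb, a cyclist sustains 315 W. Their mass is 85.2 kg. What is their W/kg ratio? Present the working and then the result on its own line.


Power-to-weight = 315 W / 85.2 kg
= 3.697 W/kg

3.697 W/kg


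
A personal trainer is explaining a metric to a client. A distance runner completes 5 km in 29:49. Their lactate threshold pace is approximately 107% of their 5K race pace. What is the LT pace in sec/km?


Convert to seconds: 29 min 49 s = 1789 s
Pace per km = 1789 / 5 = 357.8 s/km
LT pace = 357.8 * 1.07 = 382.85 s/km

382.85 s/km


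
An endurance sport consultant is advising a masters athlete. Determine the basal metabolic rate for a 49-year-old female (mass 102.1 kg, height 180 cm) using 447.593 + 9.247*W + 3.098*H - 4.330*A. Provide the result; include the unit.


BMR = 447.593 + 9.247*102.1 + 3.098*180 - 4.330*49
= 1737.18 kcal/day

1737.18 kcal/day


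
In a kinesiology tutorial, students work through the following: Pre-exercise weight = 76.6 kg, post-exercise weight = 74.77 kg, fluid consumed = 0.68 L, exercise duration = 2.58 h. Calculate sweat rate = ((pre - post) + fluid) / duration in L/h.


Weight loss = 76.6 - 74.77 = 1.83 kg (approx L)
Total sweat = 1.83 + 0.68 = 2.51 L
Sweat rate = 2.51 / 2.58 = 0.973 L/h

0.973 L/h


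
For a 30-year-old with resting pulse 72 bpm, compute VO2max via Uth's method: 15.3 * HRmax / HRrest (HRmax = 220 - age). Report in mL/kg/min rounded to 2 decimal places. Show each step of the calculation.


Step 1: HRmax = 220 - 30 = 190 bpm
Step 2: Ratio = 190 / 72 = 2.6389
Step 3: VO2max = 15.3 * 2.6389 = 40.38 mL/kg/min

40.38 mL/kg/min


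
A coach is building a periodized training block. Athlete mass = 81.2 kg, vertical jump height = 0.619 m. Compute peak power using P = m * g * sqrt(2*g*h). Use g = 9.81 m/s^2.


sqrt(2 * 9.81 * 0.619) = sqrt(12.14478) = 3.484936 m/s
P = 81.2 * 9.81 * 3.484936
= 2776.0 W

2776.0 W


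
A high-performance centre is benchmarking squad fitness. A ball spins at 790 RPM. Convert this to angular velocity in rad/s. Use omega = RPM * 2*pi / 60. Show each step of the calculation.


omega = 790 * 2 * pi / 60
= 790 * 6.28318531 / 60
= 4963.716 / 60
= 82.729 rad/s

82.729 rad/s


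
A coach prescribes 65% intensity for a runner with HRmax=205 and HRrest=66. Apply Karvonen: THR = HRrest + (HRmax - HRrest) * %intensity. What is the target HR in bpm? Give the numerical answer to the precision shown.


Heart rate reserve = 205 - 66 = 139
Intensity fraction = 65 / 100 = 0.65
THR = 66 + 139 * 0.65 = 156.35 bpm

156.35 bpm


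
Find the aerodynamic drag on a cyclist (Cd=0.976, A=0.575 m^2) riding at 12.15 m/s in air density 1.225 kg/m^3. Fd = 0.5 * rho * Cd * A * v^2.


Fd = 0.5 * 1.225 * 0.976 * 0.575 * 12.15^2
= 0.5 * 1.225 * 0.976 * 0.575 * 147.6225
= 50.743 N

50.743 N


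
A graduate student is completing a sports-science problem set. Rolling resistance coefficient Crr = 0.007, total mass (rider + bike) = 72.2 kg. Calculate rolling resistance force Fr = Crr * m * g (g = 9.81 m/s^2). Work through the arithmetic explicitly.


Fr = Crr * m * g
= 0.007 * 72.2 * 9.81
= 4.958 N

4.958 N


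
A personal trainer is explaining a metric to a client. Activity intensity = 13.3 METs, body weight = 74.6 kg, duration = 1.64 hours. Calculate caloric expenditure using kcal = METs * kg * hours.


kcal = 13.3 * 74.6 * 1.64
= 992.18 * 1.64
= 1627.18 kcal

1627.18 kcal


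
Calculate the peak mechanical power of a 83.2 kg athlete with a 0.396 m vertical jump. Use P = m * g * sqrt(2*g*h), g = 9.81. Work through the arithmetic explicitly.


First, sqrt(2gh) = sqrt(2 * 9.81 * 0.396)
= sqrt(7.76952) = 2.787386 m/s
Power = 83.2 * 9.81 * 2.787386 = 2275.04 W

2275.04 W


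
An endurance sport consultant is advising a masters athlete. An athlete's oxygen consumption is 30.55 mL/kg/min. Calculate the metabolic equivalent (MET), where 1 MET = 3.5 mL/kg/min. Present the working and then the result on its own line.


MET = VO2 / 3.5
= 30.55 / 3.5
= 8.73 METs

8.73 METs


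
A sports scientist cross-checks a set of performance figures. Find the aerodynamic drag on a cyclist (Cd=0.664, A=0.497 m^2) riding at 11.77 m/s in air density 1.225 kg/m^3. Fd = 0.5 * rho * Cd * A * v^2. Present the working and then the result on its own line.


Fd = 0.5 * 1.225 * 0.664 * 0.497 * 11.77^2
= 0.5 * 1.225 * 0.664 * 0.497 * 138.5329
= 28.002 N

28.002 N


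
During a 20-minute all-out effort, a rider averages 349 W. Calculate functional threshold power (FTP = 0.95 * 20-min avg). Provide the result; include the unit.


FTP = 0.95 * 349
= 331.55 W

331.55 W


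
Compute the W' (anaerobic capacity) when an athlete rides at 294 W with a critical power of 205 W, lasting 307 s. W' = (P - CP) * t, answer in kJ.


Above-CP power = 89 W
Duration = 307 s
W' = 89 * 307 = 27323 J
Convert: 27323 / 1000 = 27.323 kJ

27.323 kJ


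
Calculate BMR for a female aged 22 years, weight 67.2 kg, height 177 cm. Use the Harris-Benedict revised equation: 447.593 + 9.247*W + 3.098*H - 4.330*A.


Substituting values:
W term = 9.247 * 67.2 = 621.3984
H term = 3.098 * 177 = 548.346
A term = 4.330 * 22 = 95.26
BMR = 1522.08 kcal/day

1522.08 kcal/day


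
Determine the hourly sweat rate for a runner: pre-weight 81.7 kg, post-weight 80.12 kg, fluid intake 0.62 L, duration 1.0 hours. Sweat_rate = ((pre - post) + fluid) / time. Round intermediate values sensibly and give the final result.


Mass lost = 81.7 - 80.12 = 1.58 kg
Add fluid consumed: 1.58 + 0.62 = 2.2 L total sweat
Sweat rate = 2.2 / 1.0 = 2.2 L/h

2.2 L/h


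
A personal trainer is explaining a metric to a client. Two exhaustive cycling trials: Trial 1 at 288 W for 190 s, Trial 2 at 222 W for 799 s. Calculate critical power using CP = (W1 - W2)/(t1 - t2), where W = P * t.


W1 = 288 * 190 = 54720 J
W2 = 222 * 799 = 177378 J
CP = (54720 - 177378) / (190 - 799)
= -122658 / -609
= 201.41 W

201.41 W


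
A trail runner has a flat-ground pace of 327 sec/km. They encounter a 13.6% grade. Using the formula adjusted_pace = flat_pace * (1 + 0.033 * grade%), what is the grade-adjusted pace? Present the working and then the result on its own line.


Grade factor = 1 + 0.033 * 13.6 = 1.4488
Adjusted = 327 * 1.4488 = 473.76 sec/km

473.76 s/km


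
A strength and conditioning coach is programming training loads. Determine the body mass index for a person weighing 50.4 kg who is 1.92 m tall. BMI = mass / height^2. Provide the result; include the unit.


BMI = mass / height^2
= 50.4 / 1.92^2
= 50.4 / 3.6864
= 13.67 kg/m^2

13.67 kg/m^2


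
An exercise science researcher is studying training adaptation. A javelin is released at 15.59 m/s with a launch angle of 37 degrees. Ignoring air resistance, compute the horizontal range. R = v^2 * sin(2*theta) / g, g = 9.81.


Launch speed squared = 243.0481
sin(2 * 37 deg) = 0.961262
Range = 243.0481 * 0.961262 / 9.81
= 23.816 m

23.816 m


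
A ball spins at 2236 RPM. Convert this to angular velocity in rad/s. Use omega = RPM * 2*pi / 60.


omega = 2236 * 2 * pi / 60
= 2236 * 6.28318531 / 60
= 14049.202 / 60
= 234.153 rad/s

234.153 rad/s


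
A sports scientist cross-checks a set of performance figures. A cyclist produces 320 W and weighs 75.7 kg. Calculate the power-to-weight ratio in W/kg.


P/W = power / mass
= 320 / 75.7
= 4.227 W/kg

4.227 W/kg


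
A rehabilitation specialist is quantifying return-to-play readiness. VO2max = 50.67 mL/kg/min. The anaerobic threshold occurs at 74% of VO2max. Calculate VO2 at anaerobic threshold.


AT fraction = 74 / 100 = 0.74
AT VO2 = 50.67 * 0.74
= 37.5 mL/kg/min

37.5 mL/kg/min


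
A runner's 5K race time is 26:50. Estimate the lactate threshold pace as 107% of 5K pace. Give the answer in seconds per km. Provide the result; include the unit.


Total race time = 26*60 + 50 = 1610 seconds
5K pace = 1610 / 5 = 322.0 sec/km
LT pace = 322.0 * 1.07 = 344.54 sec/km

344.54 s/km


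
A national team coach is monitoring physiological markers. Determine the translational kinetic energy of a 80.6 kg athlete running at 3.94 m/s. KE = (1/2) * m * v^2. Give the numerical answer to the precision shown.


KE = 0.5 * m * v^2
= 0.5 * 80.6 * 3.94^2
= 0.5 * 80.6 * 15.5236
= 625.6 J

625.6 J


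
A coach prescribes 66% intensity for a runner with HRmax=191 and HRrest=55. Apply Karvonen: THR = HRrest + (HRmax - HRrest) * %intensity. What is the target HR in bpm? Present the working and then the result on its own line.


Heart rate reserve = 191 - 55 = 136
Intensity fraction = 66 / 100 = 0.66
THR = 55 + 136 * 0.66 = 144.76 bpm

144.76 bpm


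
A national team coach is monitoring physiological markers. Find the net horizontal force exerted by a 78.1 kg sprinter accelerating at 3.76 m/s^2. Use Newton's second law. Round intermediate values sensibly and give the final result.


Newton's second law: F = m * a
F = 78.1 * 3.76 = 293.66 N

293.66 N


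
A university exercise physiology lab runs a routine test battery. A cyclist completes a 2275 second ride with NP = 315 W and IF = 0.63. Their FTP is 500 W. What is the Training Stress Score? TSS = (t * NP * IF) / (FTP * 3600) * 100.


t * NP * IF = 2275 * 315 * 0.63 = 451473.75
FTP * 3600 = 1800000
TSS = (451473.75 / 1800000) * 100 = 25.08

25.08 TSS


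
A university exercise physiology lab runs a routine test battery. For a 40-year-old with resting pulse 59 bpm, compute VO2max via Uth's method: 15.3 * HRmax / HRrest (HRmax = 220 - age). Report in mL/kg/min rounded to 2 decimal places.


Step 1: HRmax = 220 - 40 = 180 bpm
Step 2: Ratio = 180 / 59 = 3.0508
Step 3: VO2max = 15.3 * 3.0508 = 46.68 mL/kg/min

46.68 mL/kg/min


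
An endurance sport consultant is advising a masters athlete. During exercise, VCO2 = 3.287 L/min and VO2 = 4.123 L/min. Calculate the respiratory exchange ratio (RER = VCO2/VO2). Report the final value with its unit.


RER = VCO2 / VO2
= 3.287 / 4.123
= 0.7972

0.7972


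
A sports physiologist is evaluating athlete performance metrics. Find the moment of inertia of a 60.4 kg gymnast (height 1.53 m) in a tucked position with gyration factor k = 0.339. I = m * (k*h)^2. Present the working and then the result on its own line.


Radius of gyration = 0.339 * 1.53 = 0.51867 m
I = 60.4 * 0.51867^2
= 60.4 * 0.269019
= 16.249 kg*m^2

16.249 kg*m^2


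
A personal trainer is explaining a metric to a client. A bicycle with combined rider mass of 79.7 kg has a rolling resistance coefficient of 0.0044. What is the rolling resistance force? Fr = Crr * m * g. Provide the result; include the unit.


Fr = 0.0044 * 79.7 * 9.81
= 0.35068 * 9.81
= 3.44 N

3.44 N
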